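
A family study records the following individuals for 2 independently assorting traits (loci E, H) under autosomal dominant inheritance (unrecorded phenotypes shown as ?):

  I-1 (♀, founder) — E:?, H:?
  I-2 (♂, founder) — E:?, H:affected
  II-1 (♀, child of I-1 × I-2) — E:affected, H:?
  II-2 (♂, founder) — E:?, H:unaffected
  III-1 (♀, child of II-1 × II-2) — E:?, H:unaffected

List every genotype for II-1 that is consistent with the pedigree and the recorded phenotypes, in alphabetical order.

E/I-1 ? ·: ee|Ee|EE
E/I-2 ? ·: ee|Ee|EE
E/II-1 aff I-1×I-2: Ee|EE
E/II-2 ? ·: ee|Ee|EE
E/III-1 ? II-1×II-2: ee|Ee|EE
⇒ E over [I-1,I-2,II-1,II-2,III-1]: 65 consistent
H/I-1 ? ·: hh|Hh|HH
H/I-2 aff ·: Hh|HH
H/II-1 ? I-1×I-2: hh|Hh
H/II-2 un ·: hh
H/III-1 un II-1×II-2: hh
⇒ H over [I-1,I-2,II-1,II-2,III-1]: 7 consistent

II-1 ∈ {EE Hh, EE hh, Ee Hh, Ee hh}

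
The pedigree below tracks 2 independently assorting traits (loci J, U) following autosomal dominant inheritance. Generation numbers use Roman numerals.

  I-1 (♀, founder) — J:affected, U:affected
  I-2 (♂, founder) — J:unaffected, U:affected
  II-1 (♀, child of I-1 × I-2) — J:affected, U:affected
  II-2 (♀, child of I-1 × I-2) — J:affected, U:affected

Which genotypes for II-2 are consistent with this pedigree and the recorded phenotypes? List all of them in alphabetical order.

II-2 ∈ {Jj UU, Jj Uu}

J/I-1 aff ·: Jj|JJ
J/I-2 un ·: jj
J/II-1 aff I-1×I-2: Jj
J/II-2 aff I-1×I-2: Jj
⇒ J over [I-1,I-2,II-1,II-2]: 2 consistent
U/I-1 aff ·: Uu|UU
U/I-2 aff ·: Uu|UU
U/II-1 aff I-1×I-2: Uu|UU
U/II-2 aff I-1×I-2: Uu|UU
⇒ U over [I-1,I-2,II-1,II-2]: 13 consistent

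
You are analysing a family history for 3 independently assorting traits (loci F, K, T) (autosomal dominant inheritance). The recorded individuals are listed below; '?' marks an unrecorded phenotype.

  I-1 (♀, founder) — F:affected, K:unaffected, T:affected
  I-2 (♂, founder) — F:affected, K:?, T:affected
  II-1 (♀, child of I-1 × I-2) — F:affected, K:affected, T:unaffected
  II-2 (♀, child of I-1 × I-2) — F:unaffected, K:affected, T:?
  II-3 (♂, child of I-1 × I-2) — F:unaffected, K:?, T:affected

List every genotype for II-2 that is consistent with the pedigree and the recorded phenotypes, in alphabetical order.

II-2 ∈ {ff Kk TT, ff Kk Tt, ff Kk tt}

F/I-1 aff ·: Ff
F/I-2 aff ·: Ff
F/II-1 aff I-1×I-2: Ff|FF
F/II-2 un I-1×I-2: ff
F/II-3 un I-1×I-2: ff
⇒ F over [I-1,I-2,II-1,II-2,II-3]: 2 consistent
K/I-1 un ·: kk
K/I-2 ? ·: Kk|KK
K/II-1 aff I-1×I-2: Kk
K/II-2 aff I-1×I-2: Kk
K/II-3 ? I-1×I-2: kk|Kk
⇒ K over [I-1,I-2,II-1,II-2,II-3]: 3 consistent
T/I-1 aff ·: Tt
T/I-2 aff ·: Tt
T/II-1 un I-1×I-2: tt
T/II-2 ? I-1×I-2: tt|Tt|TT
T/II-3 aff I-1×I-2: Tt|TT
⇒ T over [I-1,I-2,II-1,II-2,II-3]: 6 consistent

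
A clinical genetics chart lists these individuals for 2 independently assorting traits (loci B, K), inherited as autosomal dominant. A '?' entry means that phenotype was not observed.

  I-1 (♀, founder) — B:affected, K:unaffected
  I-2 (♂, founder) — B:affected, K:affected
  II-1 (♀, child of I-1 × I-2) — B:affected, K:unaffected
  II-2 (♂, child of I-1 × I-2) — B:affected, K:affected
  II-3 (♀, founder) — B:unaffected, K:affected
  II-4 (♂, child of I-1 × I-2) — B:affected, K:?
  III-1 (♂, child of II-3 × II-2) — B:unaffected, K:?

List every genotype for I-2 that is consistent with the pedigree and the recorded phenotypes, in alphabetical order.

I-2 ∈ {BB Kk, Bb Kk}

B/I-1 aff ·: Bb|BB
B/I-2 aff ·: Bb|BB
B/II-1 aff I-1×I-2: Bb|BB
B/II-2 aff I-1×I-2: Bb
B/II-3 un ·: bb
B/II-4 aff I-1×I-2: Bb|BB
B/III-1 un II-3×II-2: bb
⇒ B over [I-1,I-2,II-1,II-2,II-3,II-4,III-1]: 12 consistent
K/I-1 un ·: kk
K/I-2 aff ·: Kk
K/II-1 un I-1×I-2: kk
K/II-2 aff I-1×I-2: Kk
K/II-3 aff ·: Kk|KK
K/II-4 ? I-1×I-2: kk|Kk
K/III-1 ? II-3×II-2: kk|Kk|KK
⇒ K over [I-1,I-2,II-1,II-2,II-3,II-4,III-1]: 10 consistent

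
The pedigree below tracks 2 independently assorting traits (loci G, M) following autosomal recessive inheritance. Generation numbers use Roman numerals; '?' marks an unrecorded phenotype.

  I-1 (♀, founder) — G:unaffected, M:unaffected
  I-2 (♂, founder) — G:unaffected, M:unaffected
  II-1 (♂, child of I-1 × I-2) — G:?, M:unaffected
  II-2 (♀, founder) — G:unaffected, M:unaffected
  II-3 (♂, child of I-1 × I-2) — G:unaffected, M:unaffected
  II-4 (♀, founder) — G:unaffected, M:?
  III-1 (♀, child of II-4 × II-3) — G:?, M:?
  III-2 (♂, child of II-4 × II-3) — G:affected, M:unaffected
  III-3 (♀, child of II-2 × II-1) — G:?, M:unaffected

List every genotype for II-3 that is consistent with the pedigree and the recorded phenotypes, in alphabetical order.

II-3 ∈ {Gg MM, Gg Mm}

G/I-1 un ·: GG|Gg
G/I-2 un ·: GG|Gg
G/II-1 ? I-1×I-2: GG|Gg|gg
G/II-2 un ·: GG|Gg
G/II-3 un I-1×I-2: Gg
G/II-4 un ·: Gg
G/III-1 ? II-4×II-3: GG|Gg|gg
G/III-2 aff II-4×II-3: gg
G/III-3 ? II-2×II-1: GG|Gg|gg
⇒ G over [I-1,I-2,II-1,II-2,II-3,II-4,III-1,III-2,III-3]: 81 consistent
M/I-1 un ·: MM|Mm
M/I-2 un ·: MM|Mm
M/II-1 un I-1×I-2: MM|Mm
M/II-2 un ·: MM|Mm
M/II-3 un I-1×I-2: MM|Mm
M/II-4 ? ·: MM|Mm|mm
M/III-1 ? II-4×II-3: MM|Mm|mm
M/III-2 un II-4×II-3: MM|Mm
M/III-3 un II-2×II-1: MM|Mm
⇒ M over [I-1,I-2,II-1,II-2,II-3,II-4,III-1,III-2,III-3]: 396 consistent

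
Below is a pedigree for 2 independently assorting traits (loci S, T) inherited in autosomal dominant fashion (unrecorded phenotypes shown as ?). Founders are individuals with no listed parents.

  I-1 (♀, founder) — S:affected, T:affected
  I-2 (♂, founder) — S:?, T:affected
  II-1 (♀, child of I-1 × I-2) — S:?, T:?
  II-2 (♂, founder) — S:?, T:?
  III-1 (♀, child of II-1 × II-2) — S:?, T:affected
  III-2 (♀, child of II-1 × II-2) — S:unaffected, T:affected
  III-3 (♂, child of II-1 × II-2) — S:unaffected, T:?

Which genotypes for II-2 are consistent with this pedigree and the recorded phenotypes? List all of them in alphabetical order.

S/I-1 aff ·: Ss|SS
S/I-2 ? ·: ss|Ss|SS
S/II-1 ? I-1×I-2: ss|Ss
S/II-2 ? ·: ss|Ss
S/III-1 ? II-1×II-2: ss|Ss|SS
S/III-2 un II-1×II-2: ss
S/III-3 un II-1×II-2: ss
⇒ S over [I-1,I-2,II-1,II-2,III-1,III-2,III-3]: 31 consistent
T/I-1 aff ·: Tt|TT
T/I-2 aff ·: Tt|TT
T/II-1 ? I-1×I-2: tt|Tt|TT
T/II-2 ? ·: tt|Tt|TT
T/III-1 aff II-1×II-2: Tt|TT
T/III-2 aff II-1×II-2: Tt|TT
T/III-3 ? II-1×II-2: tt|Tt|TT
⇒ T over [I-1,I-2,II-1,II-2,III-1,III-2,III-3]: 109 consistent

II-2 ∈ {Ss TT, Ss Tt, Ss tt, ss TT, ss Tt, ss tt}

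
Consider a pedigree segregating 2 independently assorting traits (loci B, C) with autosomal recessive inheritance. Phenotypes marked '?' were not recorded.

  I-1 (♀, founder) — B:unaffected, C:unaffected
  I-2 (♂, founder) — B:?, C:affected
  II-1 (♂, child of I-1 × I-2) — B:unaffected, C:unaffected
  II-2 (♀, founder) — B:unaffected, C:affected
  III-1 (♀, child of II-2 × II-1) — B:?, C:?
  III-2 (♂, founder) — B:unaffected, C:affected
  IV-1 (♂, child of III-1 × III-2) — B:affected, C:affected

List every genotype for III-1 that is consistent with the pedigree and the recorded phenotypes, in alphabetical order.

B/I-1 un ·: BB|Bb
B/I-2 ? ·: BB|Bb|bb
B/II-1 un I-1×I-2: BB|Bb
B/II-2 un ·: BB|Bb
B/III-1 ? II-2×II-1: Bb|bb
B/III-2 un ·: Bb
B/IV-1 aff III-1×III-2: bb
⇒ B over [I-1,I-2,II-1,II-2,III-1,III-2,IV-1]: 19 consistent
C/I-1 un ·: CC|Cc
C/I-2 aff ·: cc
C/II-1 un I-1×I-2: Cc
C/II-2 aff ·: cc
C/III-1 ? II-2×II-1: Cc|cc
C/III-2 aff ·: cc
C/IV-1 aff III-1×III-2: cc
⇒ C over [I-1,I-2,II-1,II-2,III-1,III-2,IV-1]: 4 consistent

III-1 ∈ {Bb Cc, Bb cc, bb Cc, bb cc}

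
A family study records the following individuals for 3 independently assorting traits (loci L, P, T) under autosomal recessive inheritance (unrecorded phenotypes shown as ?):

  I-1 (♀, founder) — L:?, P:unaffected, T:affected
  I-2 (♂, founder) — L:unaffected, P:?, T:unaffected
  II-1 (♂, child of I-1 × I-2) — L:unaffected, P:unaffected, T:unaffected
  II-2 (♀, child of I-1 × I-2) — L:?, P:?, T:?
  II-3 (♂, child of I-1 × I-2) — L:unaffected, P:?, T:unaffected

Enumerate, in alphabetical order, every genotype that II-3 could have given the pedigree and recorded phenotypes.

II-3 ∈ {LL PP Tt, LL Pp Tt, LL pp Tt, Ll PP Tt, Ll Pp Tt, Ll pp Tt}

L/I-1 ? ·: LL|Ll|ll
L/I-2 un ·: LL|Ll
L/II-1 un I-1×I-2: LL|Ll
L/II-2 ? I-1×I-2: LL|Ll|ll
L/II-3 un I-1×I-2: LL|Ll
⇒ L over [I-1,I-2,II-1,II-2,II-3]: 32 consistent
P/I-1 un ·: PP|Pp
P/I-2 ? ·: PP|Pp|pp
P/II-1 un I-1×I-2: PP|Pp
P/II-2 ? I-1×I-2: PP|Pp|pp
P/II-3 ? I-1×I-2: PP|Pp|pp
⇒ P over [I-1,I-2,II-1,II-2,II-3]: 40 consistent
T/I-1 aff ·: tt
T/I-2 un ·: TT|Tt
T/II-1 un I-1×I-2: Tt
T/II-2 ? I-1×I-2: Tt|tt
T/II-3 un I-1×I-2: Tt
⇒ T over [I-1,I-2,II-1,II-2,II-3]: 3 consistent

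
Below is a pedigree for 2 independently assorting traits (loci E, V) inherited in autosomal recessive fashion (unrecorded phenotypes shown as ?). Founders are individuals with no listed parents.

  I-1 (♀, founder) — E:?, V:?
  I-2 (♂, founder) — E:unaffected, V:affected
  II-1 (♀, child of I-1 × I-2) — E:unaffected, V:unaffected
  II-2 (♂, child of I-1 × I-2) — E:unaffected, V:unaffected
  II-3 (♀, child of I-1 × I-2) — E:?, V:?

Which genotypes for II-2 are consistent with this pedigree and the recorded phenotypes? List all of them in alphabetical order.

E/I-1 ? ·: EE|Ee|ee
E/I-2 un ·: EE|Ee
E/II-1 un I-1×I-2: EE|Ee
E/II-2 un I-1×I-2: EE|Ee
E/II-3 ? I-1×I-2: EE|Ee|ee
⇒ E over [I-1,I-2,II-1,II-2,II-3]: 32 consistent
V/I-1 ? ·: VV|Vv
V/I-2 aff ·: vv
V/II-1 un I-1×I-2: Vv
V/II-2 un I-1×I-2: Vv
V/II-3 ? I-1×I-2: Vv|vv
⇒ V over [I-1,I-2,II-1,II-2,II-3]: 3 consistent

II-2 ∈ {EE Vv, Ee Vv}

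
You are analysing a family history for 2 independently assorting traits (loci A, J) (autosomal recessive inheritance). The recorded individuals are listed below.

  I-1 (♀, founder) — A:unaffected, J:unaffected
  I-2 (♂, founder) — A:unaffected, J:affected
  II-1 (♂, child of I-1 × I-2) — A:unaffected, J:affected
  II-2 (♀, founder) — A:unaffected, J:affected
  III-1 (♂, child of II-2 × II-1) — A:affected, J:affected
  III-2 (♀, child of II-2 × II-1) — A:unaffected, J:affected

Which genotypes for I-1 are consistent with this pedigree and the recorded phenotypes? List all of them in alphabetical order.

I-1 ∈ {AA Jj, Aa Jj}

A/I-1 un ·: AA|Aa
A/I-2 un ·: AA|Aa
A/II-1 un I-1×I-2: Aa
A/II-2 un ·: Aa
A/III-1 aff II-2×II-1: aa
A/III-2 un II-2×II-1: AA|Aa
⇒ A over [I-1,I-2,II-1,II-2,III-1,III-2]: 6 consistent
J/I-1 un ·: Jj
J/I-2 aff ·: jj
J/II-1 aff I-1×I-2: jj
J/II-2 aff ·: jj
J/III-1 aff II-2×II-1: jj
J/III-2 aff II-2×II-1: jj
⇒ J over [I-1,I-2,II-1,II-2,III-1,III-2]: 1 consistent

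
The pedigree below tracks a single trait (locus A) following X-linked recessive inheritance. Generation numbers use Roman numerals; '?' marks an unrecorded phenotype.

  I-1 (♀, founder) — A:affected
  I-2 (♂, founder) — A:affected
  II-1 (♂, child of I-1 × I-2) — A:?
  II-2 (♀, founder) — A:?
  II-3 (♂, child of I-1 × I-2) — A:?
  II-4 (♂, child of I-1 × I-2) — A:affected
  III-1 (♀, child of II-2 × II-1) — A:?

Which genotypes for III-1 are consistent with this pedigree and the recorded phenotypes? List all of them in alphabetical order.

A/I-1 aff ·: X^aX^a
A/I-2 aff ·: X^aY
A/II-1 ? I-1×I-2: X^aY
A/II-2 ? ·: X^AX^A|X^AX^a|X^aX^a
A/II-3 ? I-1×I-2: X^aY
A/II-4 aff I-1×I-2: X^aY
A/III-1 ? II-2×II-1: X^AX^a|X^aX^a
⇒ A over [I-1,I-2,II-1,II-2,II-3,II-4,III-1]: 4 consistent

III-1 ∈ {X^AX^a, X^aX^a}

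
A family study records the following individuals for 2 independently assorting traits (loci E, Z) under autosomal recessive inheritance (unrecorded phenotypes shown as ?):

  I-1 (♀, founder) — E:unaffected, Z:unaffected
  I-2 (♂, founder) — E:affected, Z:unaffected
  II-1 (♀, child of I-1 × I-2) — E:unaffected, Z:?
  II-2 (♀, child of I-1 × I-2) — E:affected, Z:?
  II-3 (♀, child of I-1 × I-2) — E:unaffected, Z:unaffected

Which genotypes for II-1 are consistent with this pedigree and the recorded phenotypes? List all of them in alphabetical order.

E/I-1 un ·: Ee
E/I-2 aff ·: ee
E/II-1 un I-1×I-2: Ee
E/II-2 aff I-1×I-2: ee
E/II-3 un I-1×I-2: Ee
⇒ E over [I-1,I-2,II-1,II-2,II-3]: 1 consistent
Z/I-1 un ·: ZZ|Zz
Z/I-2 un ·: ZZ|Zz
Z/II-1 ? I-1×I-2: ZZ|Zz|zz
Z/II-2 ? I-1×I-2: ZZ|Zz|zz
Z/II-3 un I-1×I-2: ZZ|Zz
⇒ Z over [I-1,I-2,II-1,II-2,II-3]: 35 consistent

II-1 ∈ {Ee ZZ, Ee Zz, Ee zz}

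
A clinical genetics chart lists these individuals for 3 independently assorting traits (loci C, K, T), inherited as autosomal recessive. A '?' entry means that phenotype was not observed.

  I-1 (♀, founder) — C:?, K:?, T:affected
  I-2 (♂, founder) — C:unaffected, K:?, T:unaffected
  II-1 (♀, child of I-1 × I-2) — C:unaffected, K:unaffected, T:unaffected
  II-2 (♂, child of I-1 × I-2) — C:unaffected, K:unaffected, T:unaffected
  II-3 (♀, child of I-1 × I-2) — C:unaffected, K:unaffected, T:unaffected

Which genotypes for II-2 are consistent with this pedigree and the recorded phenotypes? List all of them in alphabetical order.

II-2 ∈ {CC KK Tt, CC Kk Tt, Cc KK Tt, Cc Kk Tt}

C/I-1 ? ·: CC|Cc|cc
C/I-2 un ·: CC|Cc
C/II-1 un I-1×I-2: CC|Cc
C/II-2 un I-1×I-2: CC|Cc
C/II-3 un I-1×I-2: CC|Cc
⇒ C over [I-1,I-2,II-1,II-2,II-3]: 27 consistent
K/I-1 ? ·: KK|Kk|kk
K/I-2 ? ·: KK|Kk|kk
K/II-1 un I-1×I-2: KK|Kk
K/II-2 un I-1×I-2: KK|Kk
K/II-3 un I-1×I-2: KK|Kk
⇒ K over [I-1,I-2,II-1,II-2,II-3]: 29 consistent
T/I-1 aff ·: tt
T/I-2 un ·: TT|Tt
T/II-1 un I-1×I-2: Tt
T/II-2 un I-1×I-2: Tt
T/II-3 un I-1×I-2: Tt
⇒ T over [I-1,I-2,II-1,II-2,II-3]: 2 consistent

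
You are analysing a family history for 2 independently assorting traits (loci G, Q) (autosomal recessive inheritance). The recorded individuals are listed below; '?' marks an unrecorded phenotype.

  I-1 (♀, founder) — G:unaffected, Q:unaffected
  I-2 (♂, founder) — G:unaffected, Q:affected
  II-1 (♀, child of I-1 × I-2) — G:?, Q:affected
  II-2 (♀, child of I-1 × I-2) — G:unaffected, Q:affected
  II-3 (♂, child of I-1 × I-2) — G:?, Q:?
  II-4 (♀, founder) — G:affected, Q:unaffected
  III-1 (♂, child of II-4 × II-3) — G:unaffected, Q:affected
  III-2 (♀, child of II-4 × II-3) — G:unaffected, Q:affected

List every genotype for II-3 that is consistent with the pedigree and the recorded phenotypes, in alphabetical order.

II-3 ∈ {GG Qq, GG qq, Gg Qq, Gg qq}

G/I-1 un ·: GG|Gg
G/I-2 un ·: GG|Gg
G/II-1 ? I-1×I-2: GG|Gg|gg
G/II-2 un I-1×I-2: GG|Gg
G/II-3 ? I-1×I-2: GG|Gg
G/II-4 aff ·: gg
G/III-1 un II-4×II-3: Gg
G/III-2 un II-4×II-3: Gg
⇒ G over [I-1,I-2,II-1,II-2,II-3,II-4,III-1,III-2]: 29 consistent
Q/I-1 un ·: Qq
Q/I-2 aff ·: qq
Q/II-1 aff I-1×I-2: qq
Q/II-2 aff I-1×I-2: qq
Q/II-3 ? I-1×I-2: Qq|qq
Q/II-4 un ·: Qq
Q/III-1 aff II-4×II-3: qq
Q/III-2 aff II-4×II-3: qq
⇒ Q over [I-1,I-2,II-1,II-2,II-3,II-4,III-1,III-2]: 2 consistent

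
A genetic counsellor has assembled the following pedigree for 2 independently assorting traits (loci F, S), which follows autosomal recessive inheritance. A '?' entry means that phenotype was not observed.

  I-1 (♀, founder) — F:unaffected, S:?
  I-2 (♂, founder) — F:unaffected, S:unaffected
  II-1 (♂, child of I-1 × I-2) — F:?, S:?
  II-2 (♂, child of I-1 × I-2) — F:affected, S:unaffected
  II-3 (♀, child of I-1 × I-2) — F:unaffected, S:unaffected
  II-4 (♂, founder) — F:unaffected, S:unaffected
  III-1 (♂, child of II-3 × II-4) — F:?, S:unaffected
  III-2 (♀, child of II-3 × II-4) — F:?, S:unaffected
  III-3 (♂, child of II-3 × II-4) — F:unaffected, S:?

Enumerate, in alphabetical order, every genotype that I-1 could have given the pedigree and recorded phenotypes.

F/I-1 un ·: Ff
F/I-2 un ·: Ff
F/II-1 ? I-1×I-2: FF|Ff|ff
F/II-2 aff I-1×I-2: ff
F/II-3 un I-1×I-2: FF|Ff
F/II-4 un ·: FF|Ff
F/III-1 ? II-3×II-4: FF|Ff|ff
F/III-2 ? II-3×II-4: FF|Ff|ff
F/III-3 un II-3×II-4: FF|Ff
⇒ F over [I-1,I-2,II-1,II-2,II-3,II-4,III-1,III-2,III-3]: 105 consistent
S/I-1 ? ·: SS|Ss|ss
S/I-2 un ·: SS|Ss
S/II-1 ? I-1×I-2: SS|Ss|ss
S/II-2 un I-1×I-2: SS|Ss
S/II-3 un I-1×I-2: SS|Ss
S/II-4 un ·: SS|Ss
S/III-1 un II-3×II-4: SS|Ss
S/III-2 un II-3×II-4: SS|Ss
S/III-3 ? II-3×II-4: SS|Ss|ss
⇒ S over [I-1,I-2,II-1,II-2,II-3,II-4,III-1,III-2,III-3]: 475 consistent

I-1 ∈ {Ff SS, Ff Ss, Ff ss}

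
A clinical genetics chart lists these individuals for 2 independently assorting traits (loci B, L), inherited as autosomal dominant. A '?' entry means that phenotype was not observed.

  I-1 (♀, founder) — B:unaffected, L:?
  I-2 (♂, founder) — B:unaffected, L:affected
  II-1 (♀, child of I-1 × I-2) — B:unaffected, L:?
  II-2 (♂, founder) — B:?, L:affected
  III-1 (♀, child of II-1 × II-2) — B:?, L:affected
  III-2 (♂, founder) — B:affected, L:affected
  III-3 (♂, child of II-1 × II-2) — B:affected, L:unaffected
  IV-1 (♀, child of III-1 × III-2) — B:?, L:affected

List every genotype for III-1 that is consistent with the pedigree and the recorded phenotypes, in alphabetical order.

III-1 ∈ {Bb LL, Bb Ll, bb LL, bb Ll}

B/I-1 un ·: bb
B/I-2 un ·: bb
B/II-1 un I-1×I-2: bb
B/II-2 ? ·: Bb|BB
B/III-1 ? II-1×II-2: bb|Bb
B/III-2 aff ·: Bb|BB
B/III-3 aff II-1×II-2: Bb
B/IV-1 ? III-1×III-2: bb|Bb|BB
⇒ B over [I-1,I-2,II-1,II-2,III-1,III-2,III-3,IV-1]: 13 consistent
L/I-1 ? ·: ll|Ll|LL
L/I-2 aff ·: Ll|LL
L/II-1 ? I-1×I-2: ll|Ll
L/II-2 aff ·: Ll
L/III-1 aff II-1×II-2: Ll|LL
L/III-2 aff ·: Ll|LL
L/III-3 un II-1×II-2: ll
L/IV-1 aff III-1×III-2: Ll|LL
⇒ L over [I-1,I-2,II-1,II-2,III-1,III-2,III-3,IV-1]: 43 consistent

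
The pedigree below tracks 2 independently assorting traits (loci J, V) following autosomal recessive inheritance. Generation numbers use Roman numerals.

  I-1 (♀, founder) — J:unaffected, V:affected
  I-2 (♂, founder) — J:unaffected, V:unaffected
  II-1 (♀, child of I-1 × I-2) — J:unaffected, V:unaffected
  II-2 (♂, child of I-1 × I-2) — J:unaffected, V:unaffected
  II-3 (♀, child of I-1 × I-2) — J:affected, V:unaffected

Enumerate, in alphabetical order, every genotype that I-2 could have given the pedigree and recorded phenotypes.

I-2 ∈ {Jj VV, Jj Vv}

J/I-1 un ·: Jj
J/I-2 un ·: Jj
J/II-1 un I-1×I-2: JJ|Jj
J/II-2 un I-1×I-2: JJ|Jj
J/II-3 aff I-1×I-2: jj
⇒ J over [I-1,I-2,II-1,II-2,II-3]: 4 consistent
V/I-1 aff ·: vv
V/I-2 un ·: VV|Vv
V/II-1 un I-1×I-2: Vv
V/II-2 un I-1×I-2: Vv
V/II-3 un I-1×I-2: Vv
⇒ V over [I-1,I-2,II-1,II-2,II-3]: 2 consistent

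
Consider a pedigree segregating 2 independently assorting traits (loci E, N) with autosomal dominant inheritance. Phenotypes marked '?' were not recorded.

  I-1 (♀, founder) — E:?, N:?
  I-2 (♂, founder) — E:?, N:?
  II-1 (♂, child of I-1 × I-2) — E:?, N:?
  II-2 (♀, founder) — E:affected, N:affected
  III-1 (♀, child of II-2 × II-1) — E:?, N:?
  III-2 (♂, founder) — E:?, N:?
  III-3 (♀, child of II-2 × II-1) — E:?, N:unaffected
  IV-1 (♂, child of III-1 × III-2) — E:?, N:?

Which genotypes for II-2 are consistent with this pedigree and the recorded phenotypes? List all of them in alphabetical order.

II-2 ∈ {EE Nn, Ee Nn}

E/I-1 ? ·: ee|Ee|EE
E/I-2 ? ·: ee|Ee|EE
E/II-1 ? I-1×I-2: ee|Ee|EE
E/II-2 aff ·: Ee|EE
E/III-1 ? II-2×II-1: ee|Ee|EE
E/III-2 ? ·: ee|Ee|EE
E/III-3 ? II-2×II-1: ee|Ee|EE
E/IV-1 ? III-1×III-2: ee|Ee|EE
⇒ E over [I-1,I-2,II-1,II-2,III-1,III-2,III-3,IV-1]: 689 consistent
N/I-1 ? ·: nn|Nn|NN
N/I-2 ? ·: nn|Nn|NN
N/II-1 ? I-1×I-2: nn|Nn
N/II-2 aff ·: Nn
N/III-1 ? II-2×II-1: nn|Nn|NN
N/III-2 ? ·: nn|Nn|NN
N/III-3 un II-2×II-1: nn
N/IV-1 ? III-1×III-2: nn|Nn|NN
⇒ N over [I-1,I-2,II-1,II-2,III-1,III-2,III-3,IV-1]: 149 consistent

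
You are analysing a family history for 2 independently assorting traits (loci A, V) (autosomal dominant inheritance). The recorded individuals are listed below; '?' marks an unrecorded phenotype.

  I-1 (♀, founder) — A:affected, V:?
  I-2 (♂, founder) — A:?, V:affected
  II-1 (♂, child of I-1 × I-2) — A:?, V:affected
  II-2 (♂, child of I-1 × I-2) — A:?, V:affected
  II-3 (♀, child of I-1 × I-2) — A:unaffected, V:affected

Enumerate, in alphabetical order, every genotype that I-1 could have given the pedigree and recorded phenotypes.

I-1 ∈ {Aa VV, Aa Vv, Aa vv}

A/I-1 aff ·: Aa
A/I-2 ? ·: aa|Aa
A/II-1 ? I-1×I-2: aa|Aa|AA
A/II-2 ? I-1×I-2: aa|Aa|AA
A/II-3 un I-1×I-2: aa
⇒ A over [I-1,I-2,II-1,II-2,II-3]: 13 consistent
V/I-1 ? ·: vv|Vv|VV
V/I-2 aff ·: Vv|VV
V/II-1 aff I-1×I-2: Vv|VV
V/II-2 aff I-1×I-2: Vv|VV
V/II-3 aff I-1×I-2: Vv|VV
⇒ V over [I-1,I-2,II-1,II-2,II-3]: 27 consistent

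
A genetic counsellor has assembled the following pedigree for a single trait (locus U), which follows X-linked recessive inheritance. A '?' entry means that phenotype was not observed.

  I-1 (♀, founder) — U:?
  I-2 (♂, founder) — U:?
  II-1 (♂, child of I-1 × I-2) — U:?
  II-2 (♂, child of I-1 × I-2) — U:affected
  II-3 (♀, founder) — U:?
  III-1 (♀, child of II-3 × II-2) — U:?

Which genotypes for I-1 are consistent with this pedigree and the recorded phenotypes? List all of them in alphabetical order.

U/I-1 ? ·: X^UX^u|X^uX^u
U/I-2 ? ·: X^UY|X^uY
U/II-1 ? I-1×I-2: X^UY|X^uY
U/II-2 aff I-1×I-2: X^uY
U/II-3 ? ·: X^UX^U|X^UX^u|X^uX^u
U/III-1 ? II-3×II-2: X^UX^u|X^uX^u
⇒ U over [I-1,I-2,II-1,II-2,II-3,III-1]: 24 consistent

I-1 ∈ {X^UX^u, X^uX^u}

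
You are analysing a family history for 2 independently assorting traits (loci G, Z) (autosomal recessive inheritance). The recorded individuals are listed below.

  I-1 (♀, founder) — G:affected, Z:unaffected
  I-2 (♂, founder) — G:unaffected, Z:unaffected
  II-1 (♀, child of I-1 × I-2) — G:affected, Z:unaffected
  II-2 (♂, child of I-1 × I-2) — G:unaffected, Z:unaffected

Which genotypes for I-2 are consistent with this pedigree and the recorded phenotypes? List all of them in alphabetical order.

G/I-1 aff ·: gg
G/I-2 un ·: Gg
G/II-1 aff I-1×I-2: gg
G/II-2 un I-1×I-2: Gg
⇒ G over [I-1,I-2,II-1,II-2]: 1 consistent
Z/I-1 un ·: ZZ|Zz
Z/I-2 un ·: ZZ|Zz
Z/II-1 un I-1×I-2: ZZ|Zz
Z/II-2 un I-1×I-2: ZZ|Zz
⇒ Z over [I-1,I-2,II-1,II-2]: 13 consistent

I-2 ∈ {Gg ZZ, Gg Zz}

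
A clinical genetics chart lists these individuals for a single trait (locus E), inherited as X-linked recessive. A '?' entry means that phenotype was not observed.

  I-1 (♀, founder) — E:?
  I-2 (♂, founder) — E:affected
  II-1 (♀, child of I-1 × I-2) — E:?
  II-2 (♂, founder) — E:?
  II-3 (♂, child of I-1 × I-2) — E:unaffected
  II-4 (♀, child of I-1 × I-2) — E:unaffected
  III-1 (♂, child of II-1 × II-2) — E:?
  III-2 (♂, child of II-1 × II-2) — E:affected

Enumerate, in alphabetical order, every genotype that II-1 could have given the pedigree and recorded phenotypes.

E/I-1 ? ·: X^EX^E|X^EX^e
E/I-2 aff ·: X^eY
E/II-1 ? I-1×I-2: X^EX^e|X^eX^e
E/II-2 ? ·: X^EY|X^eY
E/II-3 un I-1×I-2: X^EY
E/II-4 un I-1×I-2: X^EX^e
E/III-1 ? II-1×II-2: X^EY|X^eY
E/III-2 aff II-1×II-2: X^eY
⇒ E over [I-1,I-2,II-1,II-2,II-3,II-4,III-1,III-2]: 10 consistent

II-1 ∈ {X^EX^e, X^eX^e}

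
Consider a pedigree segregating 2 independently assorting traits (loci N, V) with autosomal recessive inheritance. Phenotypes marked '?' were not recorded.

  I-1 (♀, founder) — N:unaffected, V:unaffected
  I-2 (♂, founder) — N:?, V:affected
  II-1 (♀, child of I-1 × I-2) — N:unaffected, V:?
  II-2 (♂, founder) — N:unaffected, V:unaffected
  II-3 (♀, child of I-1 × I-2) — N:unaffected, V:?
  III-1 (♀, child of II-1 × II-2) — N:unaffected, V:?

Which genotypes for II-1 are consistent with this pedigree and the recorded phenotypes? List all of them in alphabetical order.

N/I-1 un ·: NN|Nn
N/I-2 ? ·: NN|Nn|nn
N/II-1 un I-1×I-2: NN|Nn
N/II-2 un ·: NN|Nn
N/II-3 un I-1×I-2: NN|Nn
N/III-1 un II-1×II-2: NN|Nn
⇒ N over [I-1,I-2,II-1,II-2,II-3,III-1]: 53 consistent
V/I-1 un ·: VV|Vv
V/I-2 aff ·: vv
V/II-1 ? I-1×I-2: Vv|vv
V/II-2 un ·: VV|Vv
V/II-3 ? I-1×I-2: Vv|vv
V/III-1 ? II-1×II-2: VV|Vv|vv
⇒ V over [I-1,I-2,II-1,II-2,II-3,III-1]: 21 consistent

II-1 ∈ {NN Vv, NN vv, Nn Vv, Nn vv}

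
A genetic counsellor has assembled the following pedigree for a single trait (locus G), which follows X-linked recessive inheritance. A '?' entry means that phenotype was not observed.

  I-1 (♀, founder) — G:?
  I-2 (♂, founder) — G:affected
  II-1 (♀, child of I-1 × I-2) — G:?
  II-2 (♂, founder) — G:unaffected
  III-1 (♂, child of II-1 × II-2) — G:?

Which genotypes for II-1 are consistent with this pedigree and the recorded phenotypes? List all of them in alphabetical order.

II-1 ∈ {X^GX^g, X^gX^g}

G/I-1 ? ·: X^GX^G|X^GX^g|X^gX^g
G/I-2 aff ·: X^gY
G/II-1 ? I-1×I-2: X^GX^g|X^gX^g
G/II-2 un ·: X^GY
G/III-1 ? II-1×II-2: X^GY|X^gY
⇒ G over [I-1,I-2,II-1,II-2,III-1]: 6 consistent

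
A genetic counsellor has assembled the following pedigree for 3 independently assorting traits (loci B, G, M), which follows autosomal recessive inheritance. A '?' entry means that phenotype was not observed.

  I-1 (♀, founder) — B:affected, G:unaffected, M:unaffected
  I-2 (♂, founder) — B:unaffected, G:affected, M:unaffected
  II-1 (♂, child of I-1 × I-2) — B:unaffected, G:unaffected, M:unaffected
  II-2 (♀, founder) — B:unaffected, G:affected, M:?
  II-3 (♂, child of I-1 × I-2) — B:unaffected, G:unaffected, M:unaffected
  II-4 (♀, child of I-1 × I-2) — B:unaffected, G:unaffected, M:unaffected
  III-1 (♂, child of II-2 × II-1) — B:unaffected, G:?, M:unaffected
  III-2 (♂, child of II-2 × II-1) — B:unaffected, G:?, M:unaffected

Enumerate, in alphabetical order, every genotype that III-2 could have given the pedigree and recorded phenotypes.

III-2 ∈ {BB Gg MM, BB Gg Mm, BB gg MM, BB gg Mm, Bb Gg MM, Bb Gg Mm, Bb gg MM, Bb gg Mm}

B/I-1 aff ·: bb
B/I-2 un ·: BB|Bb
B/II-1 un I-1×I-2: Bb
B/II-2 un ·: BB|Bb
B/II-3 un I-1×I-2: Bb
B/II-4 un I-1×I-2: Bb
B/III-1 un II-2×II-1: BB|Bb
B/III-2 un II-2×II-1: BB|Bb
⇒ B over [I-1,I-2,II-1,II-2,II-3,II-4,III-1,III-2]: 16 consistent
G/I-1 un ·: GG|Gg
G/I-2 aff ·: gg
G/II-1 un I-1×I-2: Gg
G/II-2 aff ·: gg
G/II-3 un I-1×I-2: Gg
G/II-4 un I-1×I-2: Gg
G/III-1 ? II-2×II-1: Gg|gg
G/III-2 ? II-2×II-1: Gg|gg
⇒ G over [I-1,I-2,II-1,II-2,II-3,II-4,III-1,III-2]: 8 consistent
M/I-1 un ·: MM|Mm
M/I-2 un ·: MM|Mm
M/II-1 un I-1×I-2: MM|Mm
M/II-2 ? ·: MM|Mm|mm
M/II-3 un I-1×I-2: MM|Mm
M/II-4 un I-1×I-2: MM|Mm
M/III-1 un II-2×II-1: MM|Mm
M/III-2 un II-2×II-1: MM|Mm
⇒ M over [I-1,I-2,II-1,II-2,II-3,II-4,III-1,III-2]: 186 consistent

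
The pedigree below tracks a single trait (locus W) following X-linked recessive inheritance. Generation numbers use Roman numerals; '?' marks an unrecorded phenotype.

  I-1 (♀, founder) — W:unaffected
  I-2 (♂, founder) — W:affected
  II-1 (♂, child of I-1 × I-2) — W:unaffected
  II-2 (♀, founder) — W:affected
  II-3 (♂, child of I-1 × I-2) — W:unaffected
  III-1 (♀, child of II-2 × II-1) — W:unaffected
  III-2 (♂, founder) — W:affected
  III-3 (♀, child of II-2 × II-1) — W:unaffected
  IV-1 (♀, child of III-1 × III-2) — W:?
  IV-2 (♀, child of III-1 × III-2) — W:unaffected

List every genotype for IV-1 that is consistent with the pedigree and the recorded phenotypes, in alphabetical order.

W/I-1 un ·: X^WX^W|X^WX^w
W/I-2 aff ·: X^wY
W/II-1 un I-1×I-2: X^WY
W/II-2 aff ·: X^wX^w
W/II-3 un I-1×I-2: X^WY
W/III-1 un II-2×II-1: X^WX^w
W/III-2 aff ·: X^wY
W/III-3 un II-2×II-1: X^WX^w
W/IV-1 ? III-1×III-2: X^WX^w|X^wX^w
W/IV-2 un III-1×III-2: X^WX^w
⇒ W over [I-1,I-2,II-1,II-2,II-3,III-1,III-2,III-3,IV-1,IV-2]: 4 consistent

IV-1 ∈ {X^WX^w, X^wX^w}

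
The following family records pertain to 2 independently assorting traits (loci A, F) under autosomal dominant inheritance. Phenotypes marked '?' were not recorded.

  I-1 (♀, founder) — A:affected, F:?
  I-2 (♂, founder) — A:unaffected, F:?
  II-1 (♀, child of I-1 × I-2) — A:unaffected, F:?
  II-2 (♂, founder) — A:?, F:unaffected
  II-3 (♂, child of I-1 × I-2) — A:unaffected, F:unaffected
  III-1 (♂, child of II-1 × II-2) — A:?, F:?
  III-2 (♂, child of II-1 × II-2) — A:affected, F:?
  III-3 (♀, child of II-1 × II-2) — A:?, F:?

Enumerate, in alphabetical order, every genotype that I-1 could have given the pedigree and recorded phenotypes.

A/I-1 aff ·: Aa
A/I-2 un ·: aa
A/II-1 un I-1×I-2: aa
A/II-2 ? ·: Aa|AA
A/II-3 un I-1×I-2: aa
A/III-1 ? II-1×II-2: aa|Aa
A/III-2 aff II-1×II-2: Aa
A/III-3 ? II-1×II-2: aa|Aa
⇒ A over [I-1,I-2,II-1,II-2,II-3,III-1,III-2,III-3]: 5 consistent
F/I-1 ? ·: ff|Ff
F/I-2 ? ·: ff|Ff
F/II-1 ? I-1×I-2: ff|Ff|FF
F/II-2 un ·: ff
F/II-3 un I-1×I-2: ff
F/III-1 ? II-1×II-2: ff|Ff
F/III-2 ? II-1×II-2: ff|Ff
F/III-3 ? II-1×II-2: ff|Ff
⇒ F over [I-1,I-2,II-1,II-2,II-3,III-1,III-2,III-3]: 29 consistent

I-1 ∈ {Aa Ff, Aa ff}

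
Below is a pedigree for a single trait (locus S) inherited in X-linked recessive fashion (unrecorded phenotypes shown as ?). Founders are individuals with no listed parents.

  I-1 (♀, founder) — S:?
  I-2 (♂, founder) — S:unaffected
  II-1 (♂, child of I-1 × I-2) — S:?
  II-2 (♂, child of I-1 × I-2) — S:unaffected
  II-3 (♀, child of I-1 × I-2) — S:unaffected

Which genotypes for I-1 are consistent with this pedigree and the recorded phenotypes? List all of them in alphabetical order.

I-1 ∈ {X^SX^S, X^SX^s}

S/I-1 ? ·: X^SX^S|X^SX^s
S/I-2 un ·: X^SY
S/II-1 ? I-1×I-2: X^SY|X^sY
S/II-2 un I-1×I-2: X^SY
S/II-3 un I-1×I-2: X^SX^S|X^SX^s
⇒ S over [I-1,I-2,II-1,II-2,II-3]: 5 consistent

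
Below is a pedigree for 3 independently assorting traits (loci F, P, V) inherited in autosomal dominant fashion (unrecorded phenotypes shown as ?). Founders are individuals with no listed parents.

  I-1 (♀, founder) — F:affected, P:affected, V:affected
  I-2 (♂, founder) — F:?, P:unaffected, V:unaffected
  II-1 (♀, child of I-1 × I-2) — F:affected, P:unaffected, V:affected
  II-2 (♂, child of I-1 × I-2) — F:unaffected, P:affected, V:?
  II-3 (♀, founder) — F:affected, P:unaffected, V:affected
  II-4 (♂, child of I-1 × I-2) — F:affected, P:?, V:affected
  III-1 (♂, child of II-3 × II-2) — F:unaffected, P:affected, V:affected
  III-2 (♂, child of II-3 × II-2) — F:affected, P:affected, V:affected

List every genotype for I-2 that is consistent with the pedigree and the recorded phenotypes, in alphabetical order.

I-2 ∈ {Ff pp vv, ff pp vv}

F/I-1 aff ·: Ff
F/I-2 ? ·: ff|Ff
F/II-1 aff I-1×I-2: Ff|FF
F/II-2 un I-1×I-2: ff
F/II-3 aff ·: Ff
F/II-4 aff I-1×I-2: Ff|FF
F/III-1 un II-3×II-2: ff
F/III-2 aff II-3×II-2: Ff
⇒ F over [I-1,I-2,II-1,II-2,II-3,II-4,III-1,III-2]: 5 consistent
P/I-1 aff ·: Pp
P/I-2 un ·: pp
P/II-1 un I-1×I-2: pp
P/II-2 aff I-1×I-2: Pp
P/II-3 un ·: pp
P/II-4 ? I-1×I-2: pp|Pp
P/III-1 aff II-3×II-2: Pp
P/III-2 aff II-3×II-2: Pp
⇒ P over [I-1,I-2,II-1,II-2,II-3,II-4,III-1,III-2]: 2 consistent
V/I-1 aff ·: Vv|VV
V/I-2 un ·: vv
V/II-1 aff I-1×I-2: Vv
V/II-2 ? I-1×I-2: vv|Vv
V/II-3 aff ·: Vv|VV
V/II-4 aff I-1×I-2: Vv
V/III-1 aff II-3×II-2: Vv|VV
V/III-2 aff II-3×II-2: Vv|VV
⇒ V over [I-1,I-2,II-1,II-2,II-3,II-4,III-1,III-2]: 18 consistent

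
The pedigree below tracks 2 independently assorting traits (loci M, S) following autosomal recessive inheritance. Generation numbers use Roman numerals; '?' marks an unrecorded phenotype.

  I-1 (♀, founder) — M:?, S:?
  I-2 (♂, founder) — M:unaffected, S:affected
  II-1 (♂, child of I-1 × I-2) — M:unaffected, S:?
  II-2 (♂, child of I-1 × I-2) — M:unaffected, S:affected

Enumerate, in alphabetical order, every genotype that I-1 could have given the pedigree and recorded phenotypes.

I-1 ∈ {MM Ss, MM ss, Mm Ss, Mm ss, mm Ss, mm ss}

M/I-1 ? ·: MM|Mm|mm
M/I-2 un ·: MM|Mm
M/II-1 un I-1×I-2: MM|Mm
M/II-2 un I-1×I-2: MM|Mm
⇒ M over [I-1,I-2,II-1,II-2]: 15 consistent
S/I-1 ? ·: Ss|ss
S/I-2 aff ·: ss
S/II-1 ? I-1×I-2: Ss|ss
S/II-2 aff I-1×I-2: ss
⇒ S over [I-1,I-2,II-1,II-2]: 3 consistent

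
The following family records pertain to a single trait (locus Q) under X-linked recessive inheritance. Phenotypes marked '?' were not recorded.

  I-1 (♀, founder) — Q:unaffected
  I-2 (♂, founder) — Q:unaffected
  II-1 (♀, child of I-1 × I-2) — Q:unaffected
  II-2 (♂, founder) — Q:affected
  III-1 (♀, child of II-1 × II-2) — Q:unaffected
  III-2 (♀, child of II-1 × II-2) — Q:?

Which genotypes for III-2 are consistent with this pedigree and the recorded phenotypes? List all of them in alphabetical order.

III-2 ∈ {X^QX^q, X^qX^q}

Q/I-1 un ·: X^QX^Q|X^QX^q
Q/I-2 un ·: X^QY
Q/II-1 un I-1×I-2: X^QX^Q|X^QX^q
Q/II-2 aff ·: X^qY
Q/III-1 un II-1×II-2: X^QX^q
Q/III-2 ? II-1×II-2: X^QX^q|X^qX^q
⇒ Q over [I-1,I-2,II-1,II-2,III-1,III-2]: 4 consistent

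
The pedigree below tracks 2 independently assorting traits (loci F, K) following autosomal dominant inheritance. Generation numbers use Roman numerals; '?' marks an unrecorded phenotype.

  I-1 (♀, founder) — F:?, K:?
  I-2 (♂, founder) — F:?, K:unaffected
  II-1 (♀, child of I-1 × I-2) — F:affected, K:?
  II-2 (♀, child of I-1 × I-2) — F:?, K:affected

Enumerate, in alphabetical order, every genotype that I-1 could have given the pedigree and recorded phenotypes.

F/I-1 ? ·: ff|Ff|FF
F/I-2 ? ·: ff|Ff|FF
F/II-1 aff I-1×I-2: Ff|FF
F/II-2 ? I-1×I-2: ff|Ff|FF
⇒ F over [I-1,I-2,II-1,II-2]: 21 consistent
K/I-1 ? ·: Kk|KK
K/I-2 un ·: kk
K/II-1 ? I-1×I-2: kk|Kk
K/II-2 aff I-1×I-2: Kk
⇒ K over [I-1,I-2,II-1,II-2]: 3 consistent

I-1 ∈ {FF KK, FF Kk, Ff KK, Ff Kk, ff KK, ff Kk}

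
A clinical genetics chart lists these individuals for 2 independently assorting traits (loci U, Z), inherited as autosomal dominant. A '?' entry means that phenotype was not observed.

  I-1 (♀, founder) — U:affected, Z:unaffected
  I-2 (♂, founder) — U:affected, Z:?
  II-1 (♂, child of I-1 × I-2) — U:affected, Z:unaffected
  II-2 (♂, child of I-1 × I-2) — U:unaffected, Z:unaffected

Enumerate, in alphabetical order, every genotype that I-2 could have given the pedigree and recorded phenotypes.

I-2 ∈ {Uu Zz, Uu zz}

U/I-1 aff ·: Uu
U/I-2 aff ·: Uu
U/II-1 aff I-1×I-2: Uu|UU
U/II-2 un I-1×I-2: uu
⇒ U over [I-1,I-2,II-1,II-2]: 2 consistent
Z/I-1 un ·: zz
Z/I-2 ? ·: zz|Zz
Z/II-1 un I-1×I-2: zz
Z/II-2 un I-1×I-2: zz
⇒ Z over [I-1,I-2,II-1,II-2]: 2 consistent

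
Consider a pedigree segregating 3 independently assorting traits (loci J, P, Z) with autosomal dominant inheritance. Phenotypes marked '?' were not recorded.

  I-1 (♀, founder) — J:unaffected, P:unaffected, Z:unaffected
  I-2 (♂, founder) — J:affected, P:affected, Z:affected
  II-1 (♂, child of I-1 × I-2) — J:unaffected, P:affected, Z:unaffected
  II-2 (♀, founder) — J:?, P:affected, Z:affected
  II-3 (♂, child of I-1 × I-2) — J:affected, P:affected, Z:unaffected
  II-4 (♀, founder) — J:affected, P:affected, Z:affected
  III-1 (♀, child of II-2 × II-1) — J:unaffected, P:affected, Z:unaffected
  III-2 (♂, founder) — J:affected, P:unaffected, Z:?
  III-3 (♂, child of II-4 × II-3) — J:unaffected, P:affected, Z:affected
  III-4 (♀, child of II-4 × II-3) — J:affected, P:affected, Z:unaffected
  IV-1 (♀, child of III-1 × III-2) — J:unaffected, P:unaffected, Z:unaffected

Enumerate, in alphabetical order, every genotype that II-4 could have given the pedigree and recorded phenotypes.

J/I-1 un ·: jj
J/I-2 aff ·: Jj
J/II-1 un I-1×I-2: jj
J/II-2 ? ·: jj|Jj
J/II-3 aff I-1×I-2: Jj
J/II-4 aff ·: Jj
J/III-1 un II-2×II-1: jj
J/III-2 aff ·: Jj
J/III-3 un II-4×II-3: jj
J/III-4 aff II-4×II-3: Jj|JJ
J/IV-1 un III-1×III-2: jj
⇒ J over [I-1,I-2,II-1,II-2,II-3,II-4,III-1,III-2,III-3,III-4,IV-1]: 4 consistent
P/I-1 un ·: pp
P/I-2 aff ·: Pp|PP
P/II-1 aff I-1×I-2: Pp
P/II-2 aff ·: Pp|PP
P/II-3 aff I-1×I-2: Pp
P/II-4 aff ·: Pp|PP
P/III-1 aff II-2×II-1: Pp
P/III-2 un ·: pp
P/III-3 aff II-4×II-3: Pp|PP
P/III-4 aff II-4×II-3: Pp|PP
P/IV-1 un III-1×III-2: pp
⇒ P over [I-1,I-2,II-1,II-2,II-3,II-4,III-1,III-2,III-3,III-4,IV-1]: 32 consistent
Z/I-1 un ·: zz
Z/I-2 aff ·: Zz
Z/II-1 un I-1×I-2: zz
Z/II-2 aff ·: Zz
Z/II-3 un I-1×I-2: zz
Z/II-4 aff ·: Zz
Z/III-1 un II-2×II-1: zz
Z/III-2 ? ·: zz|Zz
Z/III-3 aff II-4×II-3: Zz
Z/III-4 un II-4×II-3: zz
Z/IV-1 un III-1×III-2: zz
⇒ Z over [I-1,I-2,II-1,II-2,II-3,II-4,III-1,III-2,III-3,III-4,IV-1]: 2 consistent

II-4 ∈ {Jj PP Zz, Jj Pp Zz}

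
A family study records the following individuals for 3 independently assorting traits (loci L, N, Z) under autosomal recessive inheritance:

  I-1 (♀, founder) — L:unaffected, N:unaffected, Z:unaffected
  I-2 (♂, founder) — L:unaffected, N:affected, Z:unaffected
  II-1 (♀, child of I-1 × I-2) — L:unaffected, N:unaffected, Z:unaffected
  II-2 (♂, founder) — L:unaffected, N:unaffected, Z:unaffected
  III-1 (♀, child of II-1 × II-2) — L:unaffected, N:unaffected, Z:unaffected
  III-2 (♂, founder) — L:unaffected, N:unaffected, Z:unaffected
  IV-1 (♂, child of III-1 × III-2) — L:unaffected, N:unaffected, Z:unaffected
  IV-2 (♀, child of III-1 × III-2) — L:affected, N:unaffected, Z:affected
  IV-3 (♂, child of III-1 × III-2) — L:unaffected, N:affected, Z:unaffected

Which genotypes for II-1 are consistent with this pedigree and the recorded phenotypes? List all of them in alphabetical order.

II-1 ∈ {LL Nn ZZ, LL Nn Zz, Ll Nn ZZ, Ll Nn Zz}

L/I-1 un ·: LL|Ll
L/I-2 un ·: LL|Ll
L/II-1 un I-1×I-2: LL|Ll
L/II-2 un ·: LL|Ll
L/III-1 un II-1×II-2: Ll
L/III-2 un ·: Ll
L/IV-1 un III-1×III-2: LL|Ll
L/IV-2 aff III-1×III-2: ll
L/IV-3 un III-1×III-2: LL|Ll
⇒ L over [I-1,I-2,II-1,II-2,III-1,III-2,IV-1,IV-2,IV-3]: 40 consistent
N/I-1 un ·: NN|Nn
N/I-2 aff ·: nn
N/II-1 un I-1×I-2: Nn
N/II-2 un ·: NN|Nn
N/III-1 un II-1×II-2: Nn
N/III-2 un ·: Nn
N/IV-1 un III-1×III-2: NN|Nn
N/IV-2 un III-1×III-2: NN|Nn
N/IV-3 aff III-1×III-2: nn
⇒ N over [I-1,I-2,II-1,II-2,III-1,III-2,IV-1,IV-2,IV-3]: 16 consistent
Z/I-1 un ·: ZZ|Zz
Z/I-2 un ·: ZZ|Zz
Z/II-1 un I-1×I-2: ZZ|Zz
Z/II-2 un ·: ZZ|Zz
Z/III-1 un II-1×II-2: Zz
Z/III-2 un ·: Zz
Z/IV-1 un III-1×III-2: ZZ|Zz
Z/IV-2 aff III-1×III-2: zz
Z/IV-3 un III-1×III-2: ZZ|Zz
⇒ Z over [I-1,I-2,II-1,II-2,III-1,III-2,IV-1,IV-2,IV-3]: 40 consistent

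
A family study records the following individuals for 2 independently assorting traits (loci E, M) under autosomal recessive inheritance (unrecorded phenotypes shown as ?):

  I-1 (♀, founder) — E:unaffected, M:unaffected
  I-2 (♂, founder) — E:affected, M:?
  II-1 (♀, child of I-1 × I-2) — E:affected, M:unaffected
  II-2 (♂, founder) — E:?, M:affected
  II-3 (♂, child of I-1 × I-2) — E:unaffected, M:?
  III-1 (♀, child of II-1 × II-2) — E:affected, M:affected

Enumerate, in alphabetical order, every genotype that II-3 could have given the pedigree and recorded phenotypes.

E/I-1 un ·: Ee
E/I-2 aff ·: ee
E/II-1 aff I-1×I-2: ee
E/II-2 ? ·: Ee|ee
E/II-3 un I-1×I-2: Ee
E/III-1 aff II-1×II-2: ee
⇒ E over [I-1,I-2,II-1,II-2,II-3,III-1]: 2 consistent
M/I-1 un ·: MM|Mm
M/I-2 ? ·: MM|Mm|mm
M/II-1 un I-1×I-2: Mm
M/II-2 aff ·: mm
M/II-3 ? I-1×I-2: MM|Mm|mm
M/III-1 aff II-1×II-2: mm
⇒ M over [I-1,I-2,II-1,II-2,II-3,III-1]: 10 consistent

II-3 ∈ {Ee MM, Ee Mm, Ee mm}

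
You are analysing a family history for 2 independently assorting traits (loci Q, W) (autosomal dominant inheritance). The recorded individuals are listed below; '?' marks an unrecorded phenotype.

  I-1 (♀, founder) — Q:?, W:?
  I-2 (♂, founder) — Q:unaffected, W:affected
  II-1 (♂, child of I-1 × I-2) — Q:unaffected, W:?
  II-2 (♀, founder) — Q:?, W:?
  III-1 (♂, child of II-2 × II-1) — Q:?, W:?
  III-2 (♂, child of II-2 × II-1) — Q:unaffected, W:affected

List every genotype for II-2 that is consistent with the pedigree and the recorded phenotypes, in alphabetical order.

Q/I-1 ? ·: qq|Qq
Q/I-2 un ·: qq
Q/II-1 un I-1×I-2: qq
Q/II-2 ? ·: qq|Qq
Q/III-1 ? II-2×II-1: qq|Qq
Q/III-2 un II-2×II-1: qq
⇒ Q over [I-1,I-2,II-1,II-2,III-1,III-2]: 6 consistent
W/I-1 ? ·: ww|Ww|WW
W/I-2 aff ·: Ww|WW
W/II-1 ? I-1×I-2: ww|Ww|WW
W/II-2 ? ·: ww|Ww|WW
W/III-1 ? II-2×II-1: ww|Ww|WW
W/III-2 aff II-2×II-1: Ww|WW
⇒ W over [I-1,I-2,II-1,II-2,III-1,III-2]: 90 consistent

II-2 ∈ {Qq WW, Qq Ww, Qq ww, qq WW, qq Ww, qq ww}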